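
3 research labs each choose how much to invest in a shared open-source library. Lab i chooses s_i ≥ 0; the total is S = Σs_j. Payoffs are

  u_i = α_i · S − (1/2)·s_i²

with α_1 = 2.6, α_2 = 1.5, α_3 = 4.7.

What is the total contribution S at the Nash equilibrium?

Lab i's FOC: ∂u_i/∂s_i = α_i − s_i = 0, so s_i* = α_i.
NE contributions = (2.6, 1.5, 4.7); S = 8.8.

8.8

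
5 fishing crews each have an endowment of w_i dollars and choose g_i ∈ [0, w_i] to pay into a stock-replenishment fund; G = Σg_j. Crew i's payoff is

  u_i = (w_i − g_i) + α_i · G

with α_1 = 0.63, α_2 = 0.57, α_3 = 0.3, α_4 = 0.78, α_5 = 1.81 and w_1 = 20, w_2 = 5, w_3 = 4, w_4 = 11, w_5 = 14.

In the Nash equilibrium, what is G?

∂u_i/∂g_i = α_i − 1, so crew i contributes w_i if α_i > 1, else 0.
α_i > 1 for i ∈ {5}; NE contributions (0, 0, 0, 0, 14), G = 14.

14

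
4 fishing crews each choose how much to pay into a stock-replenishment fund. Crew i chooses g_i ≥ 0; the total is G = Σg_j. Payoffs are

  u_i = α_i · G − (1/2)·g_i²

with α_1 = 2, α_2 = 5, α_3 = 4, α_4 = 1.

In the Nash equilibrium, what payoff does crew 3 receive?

40

Crew i's FOC: ∂u_i/∂g_i = α_i − g_i = 0, so g_i* = α_i.
NE contributions = (2, 5, 4, 1); G = 12.
u_3 = α_3·G − ½·(g_3)² = 4·12 − ½·4² = 40.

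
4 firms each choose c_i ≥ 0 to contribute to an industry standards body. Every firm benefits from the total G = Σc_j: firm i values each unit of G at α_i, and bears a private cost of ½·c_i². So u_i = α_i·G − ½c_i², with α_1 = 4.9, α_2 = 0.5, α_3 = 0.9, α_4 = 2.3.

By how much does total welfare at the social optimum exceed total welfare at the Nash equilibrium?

89.14

Firm i's FOC: ∂u_i/∂c_i = α_i − c_i = 0, so c_i* = α_i.
NE contributions = (4.9, 0.5, 0.9, 2.3); G = 8.6.
W^NE = (Σα)·G − ½Σα_i² = 8.6² − ½·30.36 = 58.78.
Planner sets c_i = Σα_j = 8.6 for every i, so G^SO = 4·8.6 = 34.4.
W^SO = (Σα)·G^SO − ½·4·(Σα)² = (4/2)·8.6² = 147.92.
Deadweight loss = W^SO − W^NE = 89.14.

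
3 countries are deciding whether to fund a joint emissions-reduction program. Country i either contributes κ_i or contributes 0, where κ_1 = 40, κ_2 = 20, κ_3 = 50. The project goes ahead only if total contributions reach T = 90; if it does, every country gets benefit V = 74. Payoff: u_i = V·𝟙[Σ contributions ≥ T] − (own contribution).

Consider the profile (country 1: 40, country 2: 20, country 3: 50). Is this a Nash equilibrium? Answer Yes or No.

Total = 110 ≥ 90: provided.
Country 1 (pledges 40, payoff 34): dropping to 0 → total 70, payoff 0. No gain.
Country 2 (pledges 20, payoff 54): dropping to 0 → total 90, payoff 74. Profitable deviation.

No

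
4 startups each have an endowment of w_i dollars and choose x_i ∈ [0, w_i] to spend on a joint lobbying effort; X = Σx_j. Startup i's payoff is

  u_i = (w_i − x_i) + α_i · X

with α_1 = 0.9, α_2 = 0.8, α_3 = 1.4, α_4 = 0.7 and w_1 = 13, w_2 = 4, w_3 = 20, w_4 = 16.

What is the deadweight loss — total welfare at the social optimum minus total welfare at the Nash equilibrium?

∂u_i/∂x_i = α_i − 1, so startup i contributes w_i if α_i > 1, else 0.
α_i > 1 for i ∈ {3}; NE contributions (0, 0, 20, 0), X = 20.
W^NE = Σw_i − X^NE + (Σα_i)·X^NE = 53 + 2.8·20 = 109.
Planner: ∂(Σu_j)/∂x_i = Σα_j − 1 = 2.8 > 0, so everyone contributes w_i; X^SO = 53, W^SO = 53 + 2.8·53 = 201.4.
Deadweight loss = 92.4.

92.4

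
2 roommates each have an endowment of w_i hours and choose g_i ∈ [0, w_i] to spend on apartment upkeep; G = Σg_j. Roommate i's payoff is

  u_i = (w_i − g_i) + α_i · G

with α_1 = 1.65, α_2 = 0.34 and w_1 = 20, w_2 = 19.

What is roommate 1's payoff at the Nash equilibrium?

∂u_i/∂g_i = α_i − 1, so roommate i contributes w_i if α_i > 1, else 0.
α_i > 1 for i ∈ {1}; NE contributions (20, 0), G = 20.
u_1 = (20 − 20) + 1.65·20 = 33.

33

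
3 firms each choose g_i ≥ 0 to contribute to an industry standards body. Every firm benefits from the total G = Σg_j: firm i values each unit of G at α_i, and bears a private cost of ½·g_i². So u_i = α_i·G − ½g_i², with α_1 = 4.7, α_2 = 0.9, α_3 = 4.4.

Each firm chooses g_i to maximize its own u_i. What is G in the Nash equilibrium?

10

Firm i's FOC: ∂u_i/∂g_i = α_i − g_i = 0, so g_i* = α_i.
NE contributions = (4.7, 0.9, 4.4); G = 10.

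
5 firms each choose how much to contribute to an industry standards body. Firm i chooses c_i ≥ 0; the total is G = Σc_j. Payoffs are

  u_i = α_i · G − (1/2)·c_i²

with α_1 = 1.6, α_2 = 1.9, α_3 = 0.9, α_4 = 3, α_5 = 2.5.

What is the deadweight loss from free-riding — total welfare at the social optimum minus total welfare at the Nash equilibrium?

Firm i's FOC: ∂u_i/∂c_i = α_i − c_i = 0, so c_i* = α_i.
NE contributions = (1.6, 1.9, 0.9, 3, 2.5); G = 9.9.
W^NE = (Σα)·G − ½Σα_i² = 9.9² − ½·22.23 = 86.895.
Planner sets c_i = Σα_j = 9.9 for every i, so G^SO = 5·9.9 = 49.5.
W^SO = (Σα)·G^SO − ½·5·(Σα)² = (5/2)·9.9² = 245.025.
Deadweight loss = W^SO − W^NE = 158.13.

158.13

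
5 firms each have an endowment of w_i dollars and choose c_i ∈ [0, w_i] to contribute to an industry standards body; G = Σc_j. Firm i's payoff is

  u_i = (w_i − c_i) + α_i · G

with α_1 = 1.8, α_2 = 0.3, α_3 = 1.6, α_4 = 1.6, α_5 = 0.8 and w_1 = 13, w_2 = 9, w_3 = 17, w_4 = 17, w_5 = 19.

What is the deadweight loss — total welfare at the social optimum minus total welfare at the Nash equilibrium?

142.8

∂u_i/∂c_i = α_i − 1, so firm i contributes w_i if α_i > 1, else 0.
α_i > 1 for i ∈ {1, 3, 4}; NE contributions (13, 0, 17, 17, 0), G = 47.
W^NE = Σw_i − G^NE + (Σα_i)·G^NE = 75 + 5.1·47 = 314.7.
Planner: ∂(Σu_j)/∂c_i = Σα_j − 1 = 5.1 > 0, so everyone contributes w_i; G^SO = 75, W^SO = 75 + 5.1·75 = 457.5.
Deadweight loss = 142.8.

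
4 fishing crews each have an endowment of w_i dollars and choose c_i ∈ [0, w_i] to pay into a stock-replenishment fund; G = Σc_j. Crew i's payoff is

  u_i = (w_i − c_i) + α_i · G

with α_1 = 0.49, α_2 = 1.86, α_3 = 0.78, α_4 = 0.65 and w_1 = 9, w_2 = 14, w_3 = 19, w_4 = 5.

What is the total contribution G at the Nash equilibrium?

14

∂u_i/∂c_i = α_i − 1, so crew i contributes w_i if α_i > 1, else 0.
α_i > 1 for i ∈ {2}; NE contributions (0, 14, 0, 0), G = 14.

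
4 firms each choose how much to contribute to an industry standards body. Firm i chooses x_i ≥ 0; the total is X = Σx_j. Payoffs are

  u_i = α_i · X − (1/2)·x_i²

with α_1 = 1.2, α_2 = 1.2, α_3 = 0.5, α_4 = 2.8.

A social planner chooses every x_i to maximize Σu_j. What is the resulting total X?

Planner FOC: ∂(Σu_j)/∂x_i = (Σα_j) − x_i = 0, so x_i^SO = Σα_j = 5.7 for every i; X^SO = 22.8.

22.8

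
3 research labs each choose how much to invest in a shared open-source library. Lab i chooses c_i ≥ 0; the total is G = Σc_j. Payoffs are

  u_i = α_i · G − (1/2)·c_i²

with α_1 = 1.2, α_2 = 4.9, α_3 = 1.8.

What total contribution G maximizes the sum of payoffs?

23.7

Planner FOC: ∂(Σu_j)/∂c_i = (Σα_j) − c_i = 0, so c_i^SO = Σα_j = 7.9 for every i; G^SO = 23.7.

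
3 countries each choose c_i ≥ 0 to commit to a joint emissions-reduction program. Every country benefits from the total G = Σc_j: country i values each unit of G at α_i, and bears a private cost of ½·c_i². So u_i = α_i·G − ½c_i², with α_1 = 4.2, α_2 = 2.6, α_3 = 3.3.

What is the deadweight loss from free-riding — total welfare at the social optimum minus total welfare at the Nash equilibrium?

68.65

Country i's FOC: ∂u_i/∂c_i = α_i − c_i = 0, so c_i* = α_i.
NE contributions = (4.2, 2.6, 3.3); G = 10.1.
W^NE = (Σα)·G − ½Σα_i² = 10.1² − ½·35.29 = 84.365.
Planner sets c_i = Σα_j = 10.1 for every i, so G^SO = 3·10.1 = 30.3.
W^SO = (Σα)·G^SO − ½·3·(Σα)² = (3/2)·10.1² = 153.015.
Deadweight loss = W^SO − W^NE = 68.65.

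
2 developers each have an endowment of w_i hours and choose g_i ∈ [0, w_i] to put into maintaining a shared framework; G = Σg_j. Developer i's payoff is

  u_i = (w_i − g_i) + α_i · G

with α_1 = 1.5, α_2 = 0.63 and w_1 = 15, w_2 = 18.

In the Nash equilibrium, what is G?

∂u_i/∂g_i = α_i − 1, so developer i contributes w_i if α_i > 1, else 0.
α_i > 1 for i ∈ {1}; NE contributions (15, 0), G = 15.

15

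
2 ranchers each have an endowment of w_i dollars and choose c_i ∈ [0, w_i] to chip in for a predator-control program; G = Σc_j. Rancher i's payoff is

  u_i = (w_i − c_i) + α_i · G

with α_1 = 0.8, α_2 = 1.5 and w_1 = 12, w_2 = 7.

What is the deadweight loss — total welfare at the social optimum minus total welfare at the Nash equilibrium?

15.6

∂u_i/∂c_i = α_i − 1, so rancher i contributes w_i if α_i > 1, else 0.
α_i > 1 for i ∈ {2}; NE contributions (0, 7), G = 7.
W^NE = Σw_i − G^NE + (Σα_i)·G^NE = 19 + 1.3·7 = 28.1.
Planner: ∂(Σu_j)/∂c_i = Σα_j − 1 = 1.3 > 0, so everyone contributes w_i; G^SO = 19, W^SO = 19 + 1.3·19 = 43.7.
Deadweight loss = 15.6.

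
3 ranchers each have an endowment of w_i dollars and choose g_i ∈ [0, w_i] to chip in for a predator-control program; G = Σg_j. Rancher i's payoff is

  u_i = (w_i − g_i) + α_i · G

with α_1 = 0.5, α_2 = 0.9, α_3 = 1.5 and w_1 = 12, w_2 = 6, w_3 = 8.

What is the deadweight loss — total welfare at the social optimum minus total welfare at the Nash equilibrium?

34.2

∂u_i/∂g_i = α_i − 1, so rancher i contributes w_i if α_i > 1, else 0.
α_i > 1 for i ∈ {3}; NE contributions (0, 0, 8), G = 8.
W^NE = Σw_i − G^NE + (Σα_i)·G^NE = 26 + 1.9·8 = 41.2.
Planner: ∂(Σu_j)/∂g_i = Σα_j − 1 = 1.9 > 0, so everyone contributes w_i; G^SO = 26, W^SO = 26 + 1.9·26 = 75.4.
Deadweight loss = 34.2.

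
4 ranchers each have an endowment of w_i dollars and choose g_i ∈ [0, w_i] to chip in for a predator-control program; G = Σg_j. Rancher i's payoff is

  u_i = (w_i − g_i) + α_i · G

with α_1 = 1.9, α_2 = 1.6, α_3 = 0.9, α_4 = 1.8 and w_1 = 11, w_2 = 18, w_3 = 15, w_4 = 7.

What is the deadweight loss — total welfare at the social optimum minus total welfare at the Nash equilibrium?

78

∂u_i/∂g_i = α_i − 1, so rancher i contributes w_i if α_i > 1, else 0.
α_i > 1 for i ∈ {1, 2, 4}; NE contributions (11, 18, 0, 7), G = 36.
W^NE = Σw_i − G^NE + (Σα_i)·G^NE = 51 + 5.2·36 = 238.2.
Planner: ∂(Σu_j)/∂g_i = Σα_j − 1 = 5.2 > 0, so everyone contributes w_i; G^SO = 51, W^SO = 51 + 5.2·51 = 316.2.
Deadweight loss = 78.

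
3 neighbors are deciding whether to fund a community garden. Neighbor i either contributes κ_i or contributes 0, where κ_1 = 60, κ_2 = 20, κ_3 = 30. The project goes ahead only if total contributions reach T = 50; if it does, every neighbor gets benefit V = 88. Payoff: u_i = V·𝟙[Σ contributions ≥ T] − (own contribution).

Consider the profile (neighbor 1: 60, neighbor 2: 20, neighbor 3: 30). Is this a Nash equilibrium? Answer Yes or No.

Total = 110 ≥ 50: provided.
Neighbor 1 (pledges 60, payoff 28): dropping to 0 → total 50, payoff 88. Profitable deviation.

No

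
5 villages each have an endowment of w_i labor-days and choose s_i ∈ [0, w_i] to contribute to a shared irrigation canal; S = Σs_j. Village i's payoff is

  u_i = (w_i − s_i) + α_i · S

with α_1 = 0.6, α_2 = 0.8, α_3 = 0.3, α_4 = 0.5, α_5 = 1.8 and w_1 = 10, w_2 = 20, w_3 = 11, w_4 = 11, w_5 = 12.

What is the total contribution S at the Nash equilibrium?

∂u_i/∂s_i = α_i − 1, so village i contributes w_i if α_i > 1, else 0.
α_i > 1 for i ∈ {5}; NE contributions (0, 0, 0, 0, 12), S = 12.

12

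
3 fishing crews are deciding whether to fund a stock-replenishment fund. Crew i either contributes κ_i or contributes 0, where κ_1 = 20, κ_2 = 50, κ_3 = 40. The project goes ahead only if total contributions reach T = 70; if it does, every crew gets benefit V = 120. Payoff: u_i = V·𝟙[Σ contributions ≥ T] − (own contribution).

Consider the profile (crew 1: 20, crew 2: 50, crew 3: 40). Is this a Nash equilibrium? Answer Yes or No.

Total = 110 ≥ 70: provided.
Crew 1 (pledges 20, payoff 100): dropping to 0 → total 90, payoff 120. Profitable deviation.

No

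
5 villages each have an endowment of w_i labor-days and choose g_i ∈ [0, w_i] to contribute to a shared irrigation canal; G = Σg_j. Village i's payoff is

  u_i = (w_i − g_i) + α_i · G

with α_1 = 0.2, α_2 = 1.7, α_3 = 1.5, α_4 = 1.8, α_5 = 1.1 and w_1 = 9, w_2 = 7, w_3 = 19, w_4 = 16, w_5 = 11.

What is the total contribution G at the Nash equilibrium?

∂u_i/∂g_i = α_i − 1, so village i contributes w_i if α_i > 1, else 0.
α_i > 1 for i ∈ {2, 3, 4, 5}; NE contributions (0, 7, 19, 16, 11), G = 53.

53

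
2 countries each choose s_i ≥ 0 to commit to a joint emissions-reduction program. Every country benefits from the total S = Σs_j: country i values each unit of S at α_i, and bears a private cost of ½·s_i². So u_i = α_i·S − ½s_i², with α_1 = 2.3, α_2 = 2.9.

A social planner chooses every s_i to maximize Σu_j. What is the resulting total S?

10.4

Planner FOC: ∂(Σu_j)/∂s_i = (Σα_j) − s_i = 0, so s_i^SO = Σα_j = 5.2 for every i; S^SO = 10.4.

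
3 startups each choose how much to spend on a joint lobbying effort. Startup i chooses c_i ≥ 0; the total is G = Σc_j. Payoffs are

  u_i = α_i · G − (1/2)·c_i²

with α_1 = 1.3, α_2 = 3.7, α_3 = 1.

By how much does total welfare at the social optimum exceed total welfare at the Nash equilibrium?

26.19

Startup i's FOC: ∂u_i/∂c_i = α_i − c_i = 0, so c_i* = α_i.
NE contributions = (1.3, 3.7, 1); G = 6.
W^NE = (Σα)·G − ½Σα_i² = 6² − ½·16.38 = 27.81.
Planner sets c_i = Σα_j = 6 for every i, so G^SO = 3·6 = 18.
W^SO = (Σα)·G^SO − ½·3·(Σα)² = (3/2)·6² = 54.
Deadweight loss = W^SO − W^NE = 26.19.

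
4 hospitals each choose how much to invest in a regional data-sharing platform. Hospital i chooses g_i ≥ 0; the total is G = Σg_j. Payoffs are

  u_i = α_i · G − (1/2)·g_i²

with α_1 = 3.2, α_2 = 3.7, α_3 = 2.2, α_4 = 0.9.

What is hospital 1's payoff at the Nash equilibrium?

26.88

Hospital i's FOC: ∂u_i/∂g_i = α_i − g_i = 0, so g_i* = α_i.
NE contributions = (3.2, 3.7, 2.2, 0.9); G = 10.
u_1 = α_1·G − ½·(g_1)² = 3.2·10 − ½·3.2² = 26.88.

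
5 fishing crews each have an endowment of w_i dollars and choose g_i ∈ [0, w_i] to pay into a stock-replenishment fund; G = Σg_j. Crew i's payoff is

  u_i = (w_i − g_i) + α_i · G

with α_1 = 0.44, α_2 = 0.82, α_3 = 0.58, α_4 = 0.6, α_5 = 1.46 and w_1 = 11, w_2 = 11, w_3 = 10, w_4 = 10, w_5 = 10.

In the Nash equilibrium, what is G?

10

∂u_i/∂g_i = α_i − 1, so crew i contributes w_i if α_i > 1, else 0.
α_i > 1 for i ∈ {5}; NE contributions (0, 0, 0, 0, 10), G = 10.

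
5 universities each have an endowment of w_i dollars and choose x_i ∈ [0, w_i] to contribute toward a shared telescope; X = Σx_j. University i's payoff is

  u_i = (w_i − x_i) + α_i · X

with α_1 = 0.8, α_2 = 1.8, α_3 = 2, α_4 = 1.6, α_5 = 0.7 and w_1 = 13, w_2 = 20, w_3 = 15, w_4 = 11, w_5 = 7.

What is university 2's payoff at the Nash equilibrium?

82.8

∂u_i/∂x_i = α_i − 1, so university i contributes w_i if α_i > 1, else 0.
α_i > 1 for i ∈ {2, 3, 4}; NE contributions (0, 20, 15, 11, 0), X = 46.
u_2 = (20 − 20) + 1.8·46 = 82.8.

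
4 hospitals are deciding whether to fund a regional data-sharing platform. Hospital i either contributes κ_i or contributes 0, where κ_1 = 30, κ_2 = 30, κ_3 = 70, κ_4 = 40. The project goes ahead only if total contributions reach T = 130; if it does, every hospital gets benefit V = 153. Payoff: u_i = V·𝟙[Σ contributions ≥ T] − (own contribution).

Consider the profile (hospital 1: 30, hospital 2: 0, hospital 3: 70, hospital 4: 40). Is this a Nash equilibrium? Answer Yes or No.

Total = 140 ≥ 130: provided.
Hospital 1 (pledges 30, payoff 123): dropping to 0 → total 110, payoff 0. No gain.
Hospital 2 (pledges 0, payoff 153): pledging 30 → total 170, payoff 123. No gain.
Hospital 3 (pledges 70, payoff 83): dropping to 0 → total 70, payoff 0. No gain.
Hospital 4 (pledges 40, payoff 113): dropping to 0 → total 100, payoff 0. No gain.

Yes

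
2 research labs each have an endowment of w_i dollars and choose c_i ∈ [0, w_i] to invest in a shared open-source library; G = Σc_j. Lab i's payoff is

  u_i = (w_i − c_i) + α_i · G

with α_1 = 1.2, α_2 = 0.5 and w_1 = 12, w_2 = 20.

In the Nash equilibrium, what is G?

12

∂u_i/∂c_i = α_i − 1, so lab i contributes w_i if α_i > 1, else 0.
α_i > 1 for i ∈ {1}; NE contributions (12, 0), G = 12.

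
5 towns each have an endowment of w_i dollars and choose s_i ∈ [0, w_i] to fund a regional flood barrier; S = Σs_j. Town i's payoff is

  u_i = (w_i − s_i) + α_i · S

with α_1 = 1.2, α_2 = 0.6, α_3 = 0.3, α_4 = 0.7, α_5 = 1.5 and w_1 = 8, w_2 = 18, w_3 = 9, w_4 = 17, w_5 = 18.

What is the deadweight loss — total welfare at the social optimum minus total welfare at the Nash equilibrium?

∂u_i/∂s_i = α_i − 1, so town i contributes w_i if α_i > 1, else 0.
α_i > 1 for i ∈ {1, 5}; NE contributions (8, 0, 0, 0, 18), S = 26.
W^NE = Σw_i − S^NE + (Σα_i)·S^NE = 70 + 3.3·26 = 155.8.
Planner: ∂(Σu_j)/∂s_i = Σα_j − 1 = 3.3 > 0, so everyone contributes w_i; S^SO = 70, W^SO = 70 + 3.3·70 = 301.
Deadweight loss = 145.2.

145.2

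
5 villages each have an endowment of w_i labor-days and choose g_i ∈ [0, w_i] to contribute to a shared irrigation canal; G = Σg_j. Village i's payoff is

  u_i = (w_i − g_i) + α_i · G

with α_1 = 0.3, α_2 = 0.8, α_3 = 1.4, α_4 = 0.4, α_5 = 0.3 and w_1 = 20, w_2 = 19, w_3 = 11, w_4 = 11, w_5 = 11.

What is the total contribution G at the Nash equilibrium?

∂u_i/∂g_i = α_i − 1, so village i contributes w_i if α_i > 1, else 0.
α_i > 1 for i ∈ {3}; NE contributions (0, 0, 11, 0, 0), G = 11.

11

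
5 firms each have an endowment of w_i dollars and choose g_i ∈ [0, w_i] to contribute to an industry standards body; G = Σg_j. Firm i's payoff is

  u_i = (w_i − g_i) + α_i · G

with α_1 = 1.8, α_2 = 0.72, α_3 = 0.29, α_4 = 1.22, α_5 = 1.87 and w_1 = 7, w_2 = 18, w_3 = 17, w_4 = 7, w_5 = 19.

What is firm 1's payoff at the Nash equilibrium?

59.4

∂u_i/∂g_i = α_i − 1, so firm i contributes w_i if α_i > 1, else 0.
α_i > 1 for i ∈ {1, 4, 5}; NE contributions (7, 0, 0, 7, 19), G = 33.
u_1 = (7 − 7) + 1.8·33 = 59.4.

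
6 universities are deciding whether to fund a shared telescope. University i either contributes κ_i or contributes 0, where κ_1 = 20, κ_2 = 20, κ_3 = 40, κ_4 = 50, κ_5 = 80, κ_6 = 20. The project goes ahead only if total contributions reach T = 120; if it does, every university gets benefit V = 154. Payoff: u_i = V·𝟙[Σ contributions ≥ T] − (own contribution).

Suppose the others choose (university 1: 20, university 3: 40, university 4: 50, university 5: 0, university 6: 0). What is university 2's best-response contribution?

Others' total = 110. Contributing 20 brings total to 130 ≥ 120: gain V − κ_2 = 134.
Best response: 20.

20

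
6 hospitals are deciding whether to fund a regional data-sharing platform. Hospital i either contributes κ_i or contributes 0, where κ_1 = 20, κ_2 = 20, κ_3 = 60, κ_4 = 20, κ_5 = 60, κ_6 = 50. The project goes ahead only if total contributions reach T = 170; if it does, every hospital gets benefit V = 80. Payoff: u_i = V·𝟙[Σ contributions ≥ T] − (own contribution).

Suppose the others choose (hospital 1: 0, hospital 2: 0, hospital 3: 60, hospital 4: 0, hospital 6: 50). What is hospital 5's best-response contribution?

60

Others' total = 110. Contributing 60 brings total to 170 ≥ 170: gain V − κ_5 = 20.
Best response: 60.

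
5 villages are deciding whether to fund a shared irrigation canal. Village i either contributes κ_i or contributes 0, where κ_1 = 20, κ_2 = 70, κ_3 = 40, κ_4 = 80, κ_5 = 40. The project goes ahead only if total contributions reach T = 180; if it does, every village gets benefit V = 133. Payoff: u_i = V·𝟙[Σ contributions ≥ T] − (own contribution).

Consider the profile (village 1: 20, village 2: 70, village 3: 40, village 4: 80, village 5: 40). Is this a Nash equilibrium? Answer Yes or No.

Total = 250 ≥ 180: provided.
Village 1 (pledges 20, payoff 113): dropping to 0 → total 230, payoff 133. Profitable deviation.

No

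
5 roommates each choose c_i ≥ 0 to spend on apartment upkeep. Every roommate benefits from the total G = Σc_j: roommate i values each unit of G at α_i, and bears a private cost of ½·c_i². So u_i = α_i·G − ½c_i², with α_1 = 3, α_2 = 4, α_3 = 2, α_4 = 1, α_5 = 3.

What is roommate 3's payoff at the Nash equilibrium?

24

Roommate i's FOC: ∂u_i/∂c_i = α_i − c_i = 0, so c_i* = α_i.
NE contributions = (3, 4, 2, 1, 3); G = 13.
u_3 = α_3·G − ½·(c_3)² = 2·13 − ½·2² = 24.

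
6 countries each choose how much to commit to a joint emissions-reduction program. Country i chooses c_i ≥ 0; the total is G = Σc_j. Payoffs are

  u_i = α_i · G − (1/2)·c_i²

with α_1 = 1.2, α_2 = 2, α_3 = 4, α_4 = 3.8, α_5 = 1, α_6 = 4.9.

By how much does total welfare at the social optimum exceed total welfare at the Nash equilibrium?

601.665

Country i's FOC: ∂u_i/∂c_i = α_i − c_i = 0, so c_i* = α_i.
NE contributions = (1.2, 2, 4, 3.8, 1, 4.9); G = 16.9.
W^NE = (Σα)·G − ½Σα_i² = 16.9² − ½·60.89 = 255.165.
Planner sets c_i = Σα_j = 16.9 for every i, so G^SO = 6·16.9 = 101.4.
W^SO = (Σα)·G^SO − ½·6·(Σα)² = (6/2)·16.9² = 856.83.
Deadweight loss = W^SO − W^NE = 601.665.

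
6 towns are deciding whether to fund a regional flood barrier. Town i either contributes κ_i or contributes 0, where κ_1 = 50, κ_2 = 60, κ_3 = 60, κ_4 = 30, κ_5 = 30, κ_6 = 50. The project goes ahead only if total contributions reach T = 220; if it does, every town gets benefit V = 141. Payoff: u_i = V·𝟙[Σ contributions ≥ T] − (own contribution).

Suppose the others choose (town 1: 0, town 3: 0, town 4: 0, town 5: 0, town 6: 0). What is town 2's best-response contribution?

Others' total = 0. Even contributing 60 gives 60 < 220: no benefit either way.
Best response: 0.

0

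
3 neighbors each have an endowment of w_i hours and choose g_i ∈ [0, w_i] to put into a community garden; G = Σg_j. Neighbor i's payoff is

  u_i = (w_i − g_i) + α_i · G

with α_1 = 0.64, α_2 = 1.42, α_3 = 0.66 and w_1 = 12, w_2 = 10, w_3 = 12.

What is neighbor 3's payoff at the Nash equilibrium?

18.6

∂u_i/∂g_i = α_i − 1, so neighbor i contributes w_i if α_i > 1, else 0.
α_i > 1 for i ∈ {2}; NE contributions (0, 10, 0), G = 10.
u_3 = (12 − 0) + 0.66·10 = 18.6.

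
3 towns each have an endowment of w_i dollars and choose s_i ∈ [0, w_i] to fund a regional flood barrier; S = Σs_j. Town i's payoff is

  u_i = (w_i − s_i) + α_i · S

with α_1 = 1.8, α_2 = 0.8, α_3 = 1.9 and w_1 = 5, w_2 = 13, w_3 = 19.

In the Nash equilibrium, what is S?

∂u_i/∂s_i = α_i − 1, so town i contributes w_i if α_i > 1, else 0.
α_i > 1 for i ∈ {1, 3}; NE contributions (5, 0, 19), S = 24.

24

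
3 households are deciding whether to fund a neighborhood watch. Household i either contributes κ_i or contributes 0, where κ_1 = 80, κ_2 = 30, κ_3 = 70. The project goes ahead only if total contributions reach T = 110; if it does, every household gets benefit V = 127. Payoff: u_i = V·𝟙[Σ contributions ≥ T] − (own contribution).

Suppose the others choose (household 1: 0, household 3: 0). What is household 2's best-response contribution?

0

Others' total = 0. Even contributing 30 gives 30 < 110: no benefit either way.
Best response: 0.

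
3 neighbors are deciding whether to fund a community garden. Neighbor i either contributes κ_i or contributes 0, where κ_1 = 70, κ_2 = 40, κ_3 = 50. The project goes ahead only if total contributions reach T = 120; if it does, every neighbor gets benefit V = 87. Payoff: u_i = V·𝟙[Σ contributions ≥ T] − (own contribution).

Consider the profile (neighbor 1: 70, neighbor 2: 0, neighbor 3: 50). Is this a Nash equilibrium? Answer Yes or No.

Total = 120 ≥ 120: provided.
Neighbor 1 (pledges 70, payoff 17): dropping to 0 → total 50, payoff 0. No gain.
Neighbor 2 (pledges 0, payoff 87): pledging 40 → total 160, payoff 47. No gain.
Neighbor 3 (pledges 50, payoff 37): dropping to 0 → total 70, payoff 0. No gain.

Yes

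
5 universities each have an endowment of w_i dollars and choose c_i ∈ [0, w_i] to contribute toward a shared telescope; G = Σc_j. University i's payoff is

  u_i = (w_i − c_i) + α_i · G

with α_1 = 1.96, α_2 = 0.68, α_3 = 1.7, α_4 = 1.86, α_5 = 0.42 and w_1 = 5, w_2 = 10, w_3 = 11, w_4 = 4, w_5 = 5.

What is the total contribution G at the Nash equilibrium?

∂u_i/∂c_i = α_i − 1, so university i contributes w_i if α_i > 1, else 0.
α_i > 1 for i ∈ {1, 3, 4}; NE contributions (5, 0, 11, 4, 0), G = 20.

20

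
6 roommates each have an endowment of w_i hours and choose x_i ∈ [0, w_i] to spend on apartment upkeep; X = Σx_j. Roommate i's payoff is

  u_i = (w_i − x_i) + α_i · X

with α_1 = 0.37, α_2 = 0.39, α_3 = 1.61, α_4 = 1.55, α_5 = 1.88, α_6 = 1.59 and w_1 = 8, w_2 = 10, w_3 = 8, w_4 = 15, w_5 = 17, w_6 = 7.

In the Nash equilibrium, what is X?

∂u_i/∂x_i = α_i − 1, so roommate i contributes w_i if α_i > 1, else 0.
α_i > 1 for i ∈ {3, 4, 5, 6}; NE contributions (0, 0, 8, 15, 17, 7), X = 47.

47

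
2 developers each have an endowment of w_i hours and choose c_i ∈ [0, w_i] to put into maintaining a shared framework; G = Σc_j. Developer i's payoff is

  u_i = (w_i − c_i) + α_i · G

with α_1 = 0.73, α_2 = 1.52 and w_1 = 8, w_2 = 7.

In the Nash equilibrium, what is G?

∂u_i/∂c_i = α_i − 1, so developer i contributes w_i if α_i > 1, else 0.
α_i > 1 for i ∈ {2}; NE contributions (0, 7), G = 7.

7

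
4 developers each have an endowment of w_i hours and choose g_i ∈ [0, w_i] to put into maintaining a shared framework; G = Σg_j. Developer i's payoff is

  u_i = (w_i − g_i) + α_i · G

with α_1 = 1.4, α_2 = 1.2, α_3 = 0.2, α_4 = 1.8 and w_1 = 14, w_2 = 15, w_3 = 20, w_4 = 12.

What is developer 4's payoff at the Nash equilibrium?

∂u_i/∂g_i = α_i − 1, so developer i contributes w_i if α_i > 1, else 0.
α_i > 1 for i ∈ {1, 2, 4}; NE contributions (14, 15, 0, 12), G = 41.
u_4 = (12 − 12) + 1.8·41 = 73.8.

73.8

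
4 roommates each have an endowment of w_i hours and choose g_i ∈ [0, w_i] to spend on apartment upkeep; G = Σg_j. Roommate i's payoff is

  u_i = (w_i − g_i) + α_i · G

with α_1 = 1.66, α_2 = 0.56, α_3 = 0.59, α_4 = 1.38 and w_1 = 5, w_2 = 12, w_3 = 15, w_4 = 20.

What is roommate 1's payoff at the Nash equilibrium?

∂u_i/∂g_i = α_i − 1, so roommate i contributes w_i if α_i > 1, else 0.
α_i > 1 for i ∈ {1, 4}; NE contributions (5, 0, 0, 20), G = 25.
u_1 = (5 − 5) + 1.66·25 = 41.5.

41.5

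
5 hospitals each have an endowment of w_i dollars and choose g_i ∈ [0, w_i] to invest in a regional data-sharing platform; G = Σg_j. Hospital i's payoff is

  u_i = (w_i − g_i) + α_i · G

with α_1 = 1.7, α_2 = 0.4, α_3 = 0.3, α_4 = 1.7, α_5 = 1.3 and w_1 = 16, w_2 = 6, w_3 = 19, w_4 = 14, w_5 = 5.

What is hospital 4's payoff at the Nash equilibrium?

∂u_i/∂g_i = α_i − 1, so hospital i contributes w_i if α_i > 1, else 0.
α_i > 1 for i ∈ {1, 4, 5}; NE contributions (16, 0, 0, 14, 5), G = 35.
u_4 = (14 − 14) + 1.7·35 = 59.5.

59.5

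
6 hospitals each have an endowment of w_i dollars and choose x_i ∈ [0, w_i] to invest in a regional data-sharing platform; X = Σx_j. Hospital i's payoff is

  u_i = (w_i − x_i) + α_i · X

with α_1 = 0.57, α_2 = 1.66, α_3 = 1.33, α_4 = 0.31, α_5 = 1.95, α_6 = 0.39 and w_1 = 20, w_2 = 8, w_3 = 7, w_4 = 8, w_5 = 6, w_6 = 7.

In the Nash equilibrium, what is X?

∂u_i/∂x_i = α_i − 1, so hospital i contributes w_i if α_i > 1, else 0.
α_i > 1 for i ∈ {2, 3, 5}; NE contributions (0, 8, 7, 0, 6, 0), X = 21.

21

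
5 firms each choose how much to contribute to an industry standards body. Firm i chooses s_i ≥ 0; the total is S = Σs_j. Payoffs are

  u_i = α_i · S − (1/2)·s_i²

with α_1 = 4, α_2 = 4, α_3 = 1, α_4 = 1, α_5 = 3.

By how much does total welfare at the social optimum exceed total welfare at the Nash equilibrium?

275

Firm i's FOC: ∂u_i/∂s_i = α_i − s_i = 0, so s_i* = α_i.
NE contributions = (4, 4, 1, 1, 3); S = 13.
W^NE = (Σα)·S − ½Σα_i² = 13² − ½·43 = 147.5.
Planner sets s_i = Σα_j = 13 for every i, so S^SO = 5·13 = 65.
W^SO = (Σα)·S^SO − ½·5·(Σα)² = (5/2)·13² = 422.5.
Deadweight loss = W^SO − W^NE = 275.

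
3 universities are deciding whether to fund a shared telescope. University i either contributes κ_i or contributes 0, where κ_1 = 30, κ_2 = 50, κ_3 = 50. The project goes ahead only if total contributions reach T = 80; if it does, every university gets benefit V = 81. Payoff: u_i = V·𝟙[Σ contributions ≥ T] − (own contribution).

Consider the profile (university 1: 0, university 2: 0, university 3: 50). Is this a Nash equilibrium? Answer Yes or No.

No

Total = 50 < 80: not provided.
University 1 (pledges 0, payoff 0): pledging 30 → total 80, payoff 51. Profitable deviation.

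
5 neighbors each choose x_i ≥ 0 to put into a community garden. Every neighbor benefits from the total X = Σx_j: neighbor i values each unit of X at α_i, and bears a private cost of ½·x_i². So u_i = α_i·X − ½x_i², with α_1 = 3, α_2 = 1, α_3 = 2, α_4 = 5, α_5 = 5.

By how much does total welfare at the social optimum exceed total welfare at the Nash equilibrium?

Neighbor i's FOC: ∂u_i/∂x_i = α_i − x_i = 0, so x_i* = α_i.
NE contributions = (3, 1, 2, 5, 5); X = 16.
W^NE = (Σα)·X − ½Σα_i² = 16² − ½·64 = 224.
Planner sets x_i = Σα_j = 16 for every i, so X^SO = 5·16 = 80.
W^SO = (Σα)·X^SO − ½·5·(Σα)² = (5/2)·16² = 640.
Deadweight loss = W^SO − W^NE = 416.

416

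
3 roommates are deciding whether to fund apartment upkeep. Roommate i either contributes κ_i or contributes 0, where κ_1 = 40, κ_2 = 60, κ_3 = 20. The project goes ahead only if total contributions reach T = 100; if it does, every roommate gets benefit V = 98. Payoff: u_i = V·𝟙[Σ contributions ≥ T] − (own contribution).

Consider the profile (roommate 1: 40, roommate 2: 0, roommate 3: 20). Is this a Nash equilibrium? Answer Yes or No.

Total = 60 < 100: not provided.
Roommate 1 (pledges 40, payoff -40): dropping to 0 → total 20, payoff 0. Profitable deviation.

No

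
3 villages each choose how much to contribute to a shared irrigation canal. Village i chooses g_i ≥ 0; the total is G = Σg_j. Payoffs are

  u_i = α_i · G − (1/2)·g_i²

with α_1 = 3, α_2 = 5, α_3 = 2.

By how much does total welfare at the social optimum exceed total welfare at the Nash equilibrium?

69

Village i's FOC: ∂u_i/∂g_i = α_i − g_i = 0, so g_i* = α_i.
NE contributions = (3, 5, 2); G = 10.
W^NE = (Σα)·G − ½Σα_i² = 10² − ½·38 = 81.
Planner sets g_i = Σα_j = 10 for every i, so G^SO = 3·10 = 30.
W^SO = (Σα)·G^SO − ½·3·(Σα)² = (3/2)·10² = 150.
Deadweight loss = W^SO − W^NE = 69.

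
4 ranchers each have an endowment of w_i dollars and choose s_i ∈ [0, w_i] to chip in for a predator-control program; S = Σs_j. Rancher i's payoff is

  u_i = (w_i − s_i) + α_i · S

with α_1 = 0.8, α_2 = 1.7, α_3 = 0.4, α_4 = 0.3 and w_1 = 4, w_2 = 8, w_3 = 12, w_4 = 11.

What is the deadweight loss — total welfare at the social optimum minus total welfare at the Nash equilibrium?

59.4

∂u_i/∂s_i = α_i − 1, so rancher i contributes w_i if α_i > 1, else 0.
α_i > 1 for i ∈ {2}; NE contributions (0, 8, 0, 0), S = 8.
W^NE = Σw_i − S^NE + (Σα_i)·S^NE = 35 + 2.2·8 = 52.6.
Planner: ∂(Σu_j)/∂s_i = Σα_j − 1 = 2.2 > 0, so everyone contributes w_i; S^SO = 35, W^SO = 35 + 2.2·35 = 112.
Deadweight loss = 59.4.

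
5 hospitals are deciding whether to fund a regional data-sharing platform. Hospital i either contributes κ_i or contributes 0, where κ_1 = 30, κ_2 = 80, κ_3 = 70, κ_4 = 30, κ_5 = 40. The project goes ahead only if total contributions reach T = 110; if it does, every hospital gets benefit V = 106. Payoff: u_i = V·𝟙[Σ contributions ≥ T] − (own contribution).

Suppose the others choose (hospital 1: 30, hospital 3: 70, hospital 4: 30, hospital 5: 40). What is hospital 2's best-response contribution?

Others' total = 170 ≥ 110; contributing adds cost 80 for no extra benefit.
Best response: 0.

0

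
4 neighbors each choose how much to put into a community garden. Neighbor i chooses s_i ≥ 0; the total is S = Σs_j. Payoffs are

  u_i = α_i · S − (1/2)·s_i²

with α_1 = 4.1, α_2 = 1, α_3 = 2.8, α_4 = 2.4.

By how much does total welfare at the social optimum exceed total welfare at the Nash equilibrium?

121.795

Neighbor i's FOC: ∂u_i/∂s_i = α_i − s_i = 0, so s_i* = α_i.
NE contributions = (4.1, 1, 2.8, 2.4); S = 10.3.
W^NE = (Σα)·S − ½Σα_i² = 10.3² − ½·31.41 = 90.385.
Planner sets s_i = Σα_j = 10.3 for every i, so S^SO = 4·10.3 = 41.2.
W^SO = (Σα)·S^SO − ½·4·(Σα)² = (4/2)·10.3² = 212.18.
Deadweight loss = W^SO − W^NE = 121.795.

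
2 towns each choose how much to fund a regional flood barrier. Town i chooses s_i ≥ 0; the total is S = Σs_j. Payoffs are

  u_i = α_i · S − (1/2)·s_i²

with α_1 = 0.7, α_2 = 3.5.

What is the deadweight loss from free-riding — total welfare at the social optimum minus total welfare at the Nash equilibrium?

6.37

Town i's FOC: ∂u_i/∂s_i = α_i − s_i = 0, so s_i* = α_i.
NE contributions = (0.7, 3.5); S = 4.2.
W^NE = (Σα)·S − ½Σα_i² = 4.2² − ½·12.74 = 11.27.
Planner sets s_i = Σα_j = 4.2 for every i, so S^SO = 2·4.2 = 8.4.
W^SO = (Σα)·S^SO − ½·2·(Σα)² = (2/2)·4.2² = 17.64.
Deadweight loss = W^SO − W^NE = 6.37.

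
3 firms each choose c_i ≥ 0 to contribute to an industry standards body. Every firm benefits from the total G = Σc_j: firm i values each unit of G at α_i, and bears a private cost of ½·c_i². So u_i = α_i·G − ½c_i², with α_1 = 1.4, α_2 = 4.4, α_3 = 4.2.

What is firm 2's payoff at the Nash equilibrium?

34.32

Firm i's FOC: ∂u_i/∂c_i = α_i − c_i = 0, so c_i* = α_i.
NE contributions = (1.4, 4.4, 4.2); G = 10.
u_2 = α_2·G − ½·(c_2)² = 4.4·10 − ½·4.4² = 34.32.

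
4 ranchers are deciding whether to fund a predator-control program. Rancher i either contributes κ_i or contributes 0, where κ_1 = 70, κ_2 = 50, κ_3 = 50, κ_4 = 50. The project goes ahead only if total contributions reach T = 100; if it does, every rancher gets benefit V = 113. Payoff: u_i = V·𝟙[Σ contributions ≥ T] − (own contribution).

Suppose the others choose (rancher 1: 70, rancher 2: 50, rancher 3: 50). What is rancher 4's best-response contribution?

0

Others' total = 170 ≥ 100; contributing adds cost 50 for no extra benefit.
Best response: 0.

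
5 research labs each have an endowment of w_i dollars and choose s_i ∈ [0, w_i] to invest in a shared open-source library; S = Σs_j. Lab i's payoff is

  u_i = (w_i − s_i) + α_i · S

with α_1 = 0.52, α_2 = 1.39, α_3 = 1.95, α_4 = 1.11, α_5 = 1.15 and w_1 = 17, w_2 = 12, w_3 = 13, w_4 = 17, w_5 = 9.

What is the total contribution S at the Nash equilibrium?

∂u_i/∂s_i = α_i − 1, so lab i contributes w_i if α_i > 1, else 0.
α_i > 1 for i ∈ {2, 3, 4, 5}; NE contributions (0, 12, 13, 17, 9), S = 51.

51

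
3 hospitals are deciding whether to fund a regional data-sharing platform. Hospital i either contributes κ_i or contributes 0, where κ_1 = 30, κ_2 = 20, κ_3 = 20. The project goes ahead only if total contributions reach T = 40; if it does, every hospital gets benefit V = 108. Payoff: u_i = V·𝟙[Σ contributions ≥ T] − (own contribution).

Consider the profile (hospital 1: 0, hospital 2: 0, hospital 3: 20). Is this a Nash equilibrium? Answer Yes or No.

Total = 20 < 40: not provided.
Hospital 1 (pledges 0, payoff 0): pledging 30 → total 50, payoff 78. Profitable deviation.

No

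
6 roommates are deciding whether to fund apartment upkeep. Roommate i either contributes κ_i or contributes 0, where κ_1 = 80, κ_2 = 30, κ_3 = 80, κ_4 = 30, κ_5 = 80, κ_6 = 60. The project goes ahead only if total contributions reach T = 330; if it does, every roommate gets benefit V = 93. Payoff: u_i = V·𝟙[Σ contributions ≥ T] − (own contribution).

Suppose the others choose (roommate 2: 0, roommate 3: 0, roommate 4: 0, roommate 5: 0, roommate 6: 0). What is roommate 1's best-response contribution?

Others' total = 0. Even contributing 80 gives 80 < 330: no benefit either way.
Best response: 0.

0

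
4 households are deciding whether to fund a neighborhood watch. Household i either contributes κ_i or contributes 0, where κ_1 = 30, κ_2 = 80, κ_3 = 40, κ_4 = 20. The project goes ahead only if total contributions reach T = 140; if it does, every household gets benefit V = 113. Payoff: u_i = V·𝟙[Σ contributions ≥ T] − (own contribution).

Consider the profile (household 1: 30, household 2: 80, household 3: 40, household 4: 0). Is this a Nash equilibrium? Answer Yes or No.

Yes

Total = 150 ≥ 140: provided.
Household 1 (pledges 30, payoff 83): dropping to 0 → total 120, payoff 0. No gain.
Household 2 (pledges 80, payoff 33): dropping to 0 → total 70, payoff 0. No gain.
Household 3 (pledges 40, payoff 73): dropping to 0 → total 110, payoff 0. No gain.
Household 4 (pledges 0, payoff 113): pledging 20 → total 170, payoff 93. No gain.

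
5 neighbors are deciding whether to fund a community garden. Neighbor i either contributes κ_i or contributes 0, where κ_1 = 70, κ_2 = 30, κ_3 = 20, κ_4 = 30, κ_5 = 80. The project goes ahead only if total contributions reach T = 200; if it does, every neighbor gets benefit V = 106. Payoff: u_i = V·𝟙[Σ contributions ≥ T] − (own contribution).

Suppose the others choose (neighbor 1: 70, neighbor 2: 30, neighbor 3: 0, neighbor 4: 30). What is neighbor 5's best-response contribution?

Others' total = 130. Contributing 80 brings total to 210 ≥ 200: gain V − κ_5 = 26.
Best response: 80.

80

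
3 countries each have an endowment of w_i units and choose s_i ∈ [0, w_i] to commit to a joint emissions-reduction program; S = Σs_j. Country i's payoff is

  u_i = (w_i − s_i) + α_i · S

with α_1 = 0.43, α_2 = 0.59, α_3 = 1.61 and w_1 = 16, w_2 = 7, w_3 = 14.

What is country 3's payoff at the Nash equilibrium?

∂u_i/∂s_i = α_i − 1, so country i contributes w_i if α_i > 1, else 0.
α_i > 1 for i ∈ {3}; NE contributions (0, 0, 14), S = 14.
u_3 = (14 − 14) + 1.61·14 = 22.54.

22.54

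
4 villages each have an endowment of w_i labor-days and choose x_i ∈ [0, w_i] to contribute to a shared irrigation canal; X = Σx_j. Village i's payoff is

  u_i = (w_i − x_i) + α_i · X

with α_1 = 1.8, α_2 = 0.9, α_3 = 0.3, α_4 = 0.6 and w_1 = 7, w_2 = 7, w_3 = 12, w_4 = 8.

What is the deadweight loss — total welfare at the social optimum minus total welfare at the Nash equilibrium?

∂u_i/∂x_i = α_i − 1, so village i contributes w_i if α_i > 1, else 0.
α_i > 1 for i ∈ {1}; NE contributions (7, 0, 0, 0), X = 7.
W^NE = Σw_i − X^NE + (Σα_i)·X^NE = 34 + 2.6·7 = 52.2.
Planner: ∂(Σu_j)/∂x_i = Σα_j − 1 = 2.6 > 0, so everyone contributes w_i; X^SO = 34, W^SO = 34 + 2.6·34 = 122.4.
Deadweight loss = 70.2.

70.2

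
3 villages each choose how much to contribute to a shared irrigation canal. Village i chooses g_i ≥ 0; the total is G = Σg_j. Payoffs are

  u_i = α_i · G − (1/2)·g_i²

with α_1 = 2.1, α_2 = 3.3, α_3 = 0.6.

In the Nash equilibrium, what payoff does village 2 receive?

14.355

Village i's FOC: ∂u_i/∂g_i = α_i − g_i = 0, so g_i* = α_i.
NE contributions = (2.1, 3.3, 0.6); G = 6.
u_2 = α_2·G − ½·(g_2)² = 3.3·6 − ½·3.3² = 14.355.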